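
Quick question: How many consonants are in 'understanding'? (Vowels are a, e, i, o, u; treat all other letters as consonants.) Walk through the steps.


Consonants in 'understanding': n, d, r, s, t, n, d, n, g = 9 consonants.

9


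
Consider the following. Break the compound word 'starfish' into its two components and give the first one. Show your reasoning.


Split 'starfish' into 'star' + 'fish'. The first part is 'star'.

star


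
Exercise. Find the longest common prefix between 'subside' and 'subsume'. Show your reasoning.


Compare from the start: 4 characters match: 'subs'. Mismatch at position 5: 'i' vs 'u'.

subs


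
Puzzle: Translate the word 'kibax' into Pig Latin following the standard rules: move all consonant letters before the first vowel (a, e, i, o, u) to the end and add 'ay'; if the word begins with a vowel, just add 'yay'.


'kibax': move consonant cluster 'k' to end and add 'ay': 'ibaxkay'.

ibaxkay


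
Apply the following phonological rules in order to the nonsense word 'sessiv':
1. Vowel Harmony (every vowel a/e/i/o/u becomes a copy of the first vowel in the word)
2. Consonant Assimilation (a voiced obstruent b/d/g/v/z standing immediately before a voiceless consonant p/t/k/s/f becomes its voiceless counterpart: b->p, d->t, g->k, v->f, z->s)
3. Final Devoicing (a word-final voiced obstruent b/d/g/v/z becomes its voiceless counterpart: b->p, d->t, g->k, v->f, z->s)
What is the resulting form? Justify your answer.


Starting form: 'sessiv'
Rule 1: Vowel Harmony: all vowels become 'e' (matching first vowel). 'sessiv' -> 'sessev'
Rule 2: Consonant Assimilation: no voiced obstruent (b/d/g/v/z) stands immediately before a voiceless consonant (p/t/k/s/f). No change.
Rule 3: Final Devoicing: word-final voiced obstruent 'v' becomes voiceless 'f'. 'sessev' -> 'sessef'
Final form: 'sessef'

sessef


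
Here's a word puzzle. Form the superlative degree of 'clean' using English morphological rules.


Apply superlative formation (add -est): 'clean' -> 'cleanest'.

cleanest


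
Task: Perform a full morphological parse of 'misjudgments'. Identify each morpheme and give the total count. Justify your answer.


Step 1: Identify prefix: 'mis' (meaning: wrongly)
Step 2: Identify root: 'judge'
Step 3: Identify suffix(es): 'ment, s'
Decomposition: mis- (prefix: wrongly) + judge (root) + -ment (suffix: action/result) + -s (plural)
Total morphemes: 4

4 morphemes (mis- (prefix: wrongly) + judge (root) + -ment (suffix: action/result) + -s (plural))


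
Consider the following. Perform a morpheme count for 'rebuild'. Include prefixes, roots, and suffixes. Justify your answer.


Decomposition: re- (prefix) + build (root) = 2 morpheme(s)

2 morphemes


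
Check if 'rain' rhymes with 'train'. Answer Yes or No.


Rime (stressed vowel + following sounds) of 'rain': -ain = /eɪn/
Rime of 'train': -ain = /eɪn/
/eɪn/ and /eɪn/ are the same ending sound, so the words rhyme.

Yes


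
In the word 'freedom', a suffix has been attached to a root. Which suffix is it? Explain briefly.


The word 'freedom' = 'free' (root) + '-dom' (suffix). The suffix is '-dom'.

dom


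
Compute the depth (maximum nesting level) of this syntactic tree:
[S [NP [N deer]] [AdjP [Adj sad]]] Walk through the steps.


Count bracket nesting levels:
'[' at pos 0: depth = 1
'[' at pos 3: depth = 2
'[' at pos 7: depth = 3
'[' at pos 17: depth = 2
'[' at pos 23: depth = 3
Maximum depth reached: 3

3


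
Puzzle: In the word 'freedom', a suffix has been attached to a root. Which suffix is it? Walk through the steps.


The word 'freedom' = 'free' (root) + '-dom' (suffix). The suffix is '-dom'.

dom


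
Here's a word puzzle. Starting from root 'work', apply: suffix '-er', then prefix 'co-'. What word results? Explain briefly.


Step 1: Add suffix '-er' to 'work' = 'worker'
Step 2: Add prefix 'co-' to 'worker' = 'coworker'

coworker


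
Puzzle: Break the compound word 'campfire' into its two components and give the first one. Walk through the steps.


Split 'campfire' into 'camp' + 'fire'. The first part is 'camp'.

camp


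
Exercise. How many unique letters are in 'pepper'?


Unique letters in 'pepper': {e, p, r} = 3 distinct letters.

3


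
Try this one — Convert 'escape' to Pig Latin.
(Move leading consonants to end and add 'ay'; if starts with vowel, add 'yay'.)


'escape' starts with a vowel, so add 'yay': 'escapeyay'.

escapeyay


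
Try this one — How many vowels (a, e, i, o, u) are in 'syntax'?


Vowels in 'syntax': a = 1 vowels.

1


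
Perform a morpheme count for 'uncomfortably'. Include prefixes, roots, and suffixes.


Decomposition: un- (prefix) + comfort (root) + -able (suffix) + -ly (suffix) = 4 morpheme(s)

4 morphemes


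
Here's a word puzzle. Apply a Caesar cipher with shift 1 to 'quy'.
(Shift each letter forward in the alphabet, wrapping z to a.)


Shift each letter by 1: q -> r, u -> v, y -> z. Result: 'rvz'.

rvz


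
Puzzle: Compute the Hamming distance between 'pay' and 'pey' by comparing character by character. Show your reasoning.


Alignment:
Position 1: 'p' vs 'p' = match
Position 2: 'a' vs 'e' = DIFFER
Position 3: 'y' vs 'y' = match
Total differences: 1

1


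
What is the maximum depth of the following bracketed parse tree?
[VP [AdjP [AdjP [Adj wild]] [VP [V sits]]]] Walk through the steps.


Count bracket nesting levels:
'[' at pos 0: depth = 1
'[' at pos 4: depth = 2
'[' at pos 10: depth = 3
'[' at pos 16: depth = 4
'[' at pos 28: depth = 3
'[' at pos 32: depth = 4
Maximum depth reached: 4

4


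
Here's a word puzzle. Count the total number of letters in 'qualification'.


Spell out 'qualification' and number each letter: q(1), u(2), a(3), l(4), i(5), f(6), i(7), c(8), a(9), t(10), i(11), o(12), n(13). Total: 13 letters.

13


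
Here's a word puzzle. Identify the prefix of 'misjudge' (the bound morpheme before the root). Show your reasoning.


The word 'misjudge' = 'mis' (prefix) + 'judge' (root). The prefix is 'mis'.

mis


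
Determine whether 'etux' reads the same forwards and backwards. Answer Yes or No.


Forward: 'etux'
Reversed: 'xute'
They differ.

No


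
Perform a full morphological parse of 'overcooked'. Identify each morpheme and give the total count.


Step 1: Identify prefix: 'over' (meaning: excessively)
Step 2: Identify root: 'cook'
Step 3: Identify suffix(es): 'ed'
Decomposition: over- (prefix: excessively) + cook (root) + -ed (suffix: past)
Total morphemes: 3

3 morphemes (over- (prefix: excessively) + cook (root) + -ed (suffix: past))


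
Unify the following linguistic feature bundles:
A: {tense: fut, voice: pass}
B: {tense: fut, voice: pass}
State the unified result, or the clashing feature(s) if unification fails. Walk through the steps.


Compare features:
tense: A=fut vs B=fut -> unified: fut
voice: A=pass vs B=pass -> unified: pass
No clashes found.

Unified: {tense: fut, voice: pass}


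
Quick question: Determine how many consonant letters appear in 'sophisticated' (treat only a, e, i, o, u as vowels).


Consonants in 'sophisticated': s, p, h, s, t, c, t, d = 8 consonants.

8


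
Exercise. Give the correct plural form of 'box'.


Apply rule: Add -es (sibilant/fricative ending). 'box' becomes 'boxes'.

boxes


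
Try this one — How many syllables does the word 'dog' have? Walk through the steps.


Break 'dog' into syllables: dog -> dog = 1 syllable

1 syllable


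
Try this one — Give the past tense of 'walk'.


Apply rule: Add -ed. 'walk' becomes 'walked'.

walked


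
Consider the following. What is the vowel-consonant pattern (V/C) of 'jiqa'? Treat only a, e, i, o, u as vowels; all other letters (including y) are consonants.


Letter mapping: j = C, i = V, q = C, a = V.

CVCV


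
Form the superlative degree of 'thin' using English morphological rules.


Apply superlative formation (double final consonant, add -est): 'thin' -> 'thinnest'.

thinnest


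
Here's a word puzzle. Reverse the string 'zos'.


Reverse 'zos' character by character: 'soz'.

soz


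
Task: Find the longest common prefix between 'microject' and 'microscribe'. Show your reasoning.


Compare from the start: 5 characters match: 'micro'. Mismatch at position 6: 'j' vs 's'.

micro


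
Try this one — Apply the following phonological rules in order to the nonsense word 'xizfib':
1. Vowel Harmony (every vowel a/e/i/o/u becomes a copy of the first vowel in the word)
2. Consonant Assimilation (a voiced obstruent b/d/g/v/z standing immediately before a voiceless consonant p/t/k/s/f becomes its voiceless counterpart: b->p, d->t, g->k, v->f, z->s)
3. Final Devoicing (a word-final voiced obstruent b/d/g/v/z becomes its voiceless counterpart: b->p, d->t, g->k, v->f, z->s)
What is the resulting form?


Starting form: 'xizfib'
Rule 1: Vowel Harmony: all vowels already match. No change.
Rule 2: Consonant Assimilation: voiced obstruent before voiceless consonant becomes voiceless ('zf' -> 'sf'). 'xizfib' -> 'xisfib'
Rule 3: Final Devoicing: word-final voiced obstruent 'b' becomes voiceless 'p'. 'xisfib' -> 'xisfip'
Final form: 'xisfip'

xisfip


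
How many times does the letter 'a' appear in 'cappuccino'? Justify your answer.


Letter 'a' in 'cappuccino': found at position(s) 2 = 1 occurrence(s).

1


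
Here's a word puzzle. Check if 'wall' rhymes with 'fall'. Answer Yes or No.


Rime (stressed vowel + following sounds) of 'wall': -all = /ɔːl/
Rime of 'fall': -all = /ɔːl/
/ɔːl/ and /ɔːl/ are the same ending sound, so the words rhyme.

Yes


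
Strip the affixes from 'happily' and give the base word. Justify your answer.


Remove suffix '-ly' from 'happily' to get root 'happy'.

happy


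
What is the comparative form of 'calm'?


Apply comparative formation (add -er): 'calm' -> 'calmer'.

calmer


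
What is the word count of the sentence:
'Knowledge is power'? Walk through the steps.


Split into words: Knowledge | is | power = 3 words.

3


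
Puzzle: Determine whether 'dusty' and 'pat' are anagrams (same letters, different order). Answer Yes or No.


Sorted letters of 'dusty': 'dstuy'
Sorted letters of 'pat': 'apt'
They do not match.

No


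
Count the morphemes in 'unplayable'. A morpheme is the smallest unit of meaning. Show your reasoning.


Decomposition: un- (prefix) + play (root) + -able (suffix) = 3 morpheme(s)

3 morphemes


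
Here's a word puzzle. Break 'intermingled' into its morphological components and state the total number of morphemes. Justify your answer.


Step 1: Identify prefix: 'inter' (meaning: between)
Step 2: Identify root: 'mingle'
Step 3: Identify suffix(es): 'ed'
Decomposition: inter- (prefix: between) + mingle (root) + -ed (suffix: past)
Total morphemes: 3

3 morphemes (inter- (prefix: between) + mingle (root) + -ed (suffix: past))


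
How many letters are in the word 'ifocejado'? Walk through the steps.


Spell out 'ifocejado' and number each letter: i(1), f(2), o(3), c(4), e(5), j(6), a(7), d(8), o(9). Total: 9 letters.

9


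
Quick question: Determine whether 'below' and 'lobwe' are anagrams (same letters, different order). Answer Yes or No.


Sorted letters of 'below': 'below'
Sorted letters of 'lobwe': 'below'
They match.

Yes


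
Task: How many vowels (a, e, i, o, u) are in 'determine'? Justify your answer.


Vowels in 'determine': e, e, i, e = 4 vowels.

4


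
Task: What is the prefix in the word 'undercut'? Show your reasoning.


The word 'undercut' = 'under' (prefix) + 'cut' (root). The prefix is 'under'.

under


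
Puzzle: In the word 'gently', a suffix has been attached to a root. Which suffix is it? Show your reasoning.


The word 'gently' = 'gentle' (root) + '-ly' (suffix). The suffix is '-ly'.

ly


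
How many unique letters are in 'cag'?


Unique letters in 'cag': {a, c, g} = 3 distinct letters.

3


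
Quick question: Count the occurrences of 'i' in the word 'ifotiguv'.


Letter 'i' in 'ifotiguv': found at position(s) 1, 5 = 2 occurrence(s).

2


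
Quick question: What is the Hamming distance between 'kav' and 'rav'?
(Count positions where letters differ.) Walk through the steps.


Alignment:
Position 1: 'k' vs 'r' = DIFFER
Position 2: 'a' vs 'a' = match
Position 3: 'v' vs 'v' = match
Total differences: 1

1


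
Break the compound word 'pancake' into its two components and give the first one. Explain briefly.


Split 'pancake' into 'pan' + 'cake'. The first part is 'pan'.

pan


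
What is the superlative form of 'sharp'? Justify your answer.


Apply superlative formation (add -est): 'sharp' -> 'sharpest'.

sharpest


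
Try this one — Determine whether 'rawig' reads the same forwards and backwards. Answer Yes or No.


Forward: 'rawig'
Reversed: 'giwar'
They differ.

No


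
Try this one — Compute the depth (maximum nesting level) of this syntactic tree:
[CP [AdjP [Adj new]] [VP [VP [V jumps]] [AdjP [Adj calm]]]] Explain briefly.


Count bracket nesting levels:
'[' at pos 0: depth = 1
'[' at pos 4: depth = 2
'[' at pos 10: depth = 3
'[' at pos 21: depth = 2
'[' at pos 25: depth = 3
'[' at pos 29: depth = 4
'[' at pos 40: depth = 3
'[' at pos 46: depth = 4
Maximum depth reached: 4

4


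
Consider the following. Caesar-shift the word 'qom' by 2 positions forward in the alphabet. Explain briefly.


Shift each letter by 2: q -> s, o -> q, m -> o. Result: 'sqo'.

sqo


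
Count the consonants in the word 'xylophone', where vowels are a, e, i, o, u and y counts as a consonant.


Consonants in 'xylophone': x, y, l, p, h, n = 6 consonants.

6


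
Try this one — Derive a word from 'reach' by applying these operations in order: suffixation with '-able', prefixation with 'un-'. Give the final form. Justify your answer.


Step 1: Add suffix '-able' to 'reach' = 'reachable'
Step 2: Add prefix 'un-' to 'reachable' = 'unreachable'

unreachable


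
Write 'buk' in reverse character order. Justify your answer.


Reverse 'buk' character by character: 'kub'.

kub


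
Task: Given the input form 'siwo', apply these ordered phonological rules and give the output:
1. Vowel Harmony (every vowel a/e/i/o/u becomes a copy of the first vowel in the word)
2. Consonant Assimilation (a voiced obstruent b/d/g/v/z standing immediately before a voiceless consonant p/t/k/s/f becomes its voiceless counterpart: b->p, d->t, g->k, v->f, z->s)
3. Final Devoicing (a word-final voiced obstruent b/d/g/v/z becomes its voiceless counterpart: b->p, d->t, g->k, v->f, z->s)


Starting form: 'siwo'
Rule 1: Vowel Harmony: all vowels become 'i' (matching first vowel). 'siwo' -> 'siwi'
Rule 2: Consonant Assimilation: no voiced obstruent (b/d/g/v/z) stands immediately before a voiceless consonant (p/t/k/s/f). No change.
Rule 3: Final Devoicing: the word ends in the vowel 'i', not a consonant. No change.
Final form: 'siwi'

siwi


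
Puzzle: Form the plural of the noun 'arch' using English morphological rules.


Apply rule: Add -es (sibilant/fricative ending). 'arch' becomes 'arches'.

arches


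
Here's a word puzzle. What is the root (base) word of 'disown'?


Remove prefix 'dis' from 'disown' to get root 'own'.

own


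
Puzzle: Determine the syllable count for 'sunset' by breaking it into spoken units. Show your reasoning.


Break 'sunset' into syllables: sun-set -> sun | set = 2 syllables

2 syllables


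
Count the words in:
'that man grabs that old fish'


Split into words: that | man | grabs | that | old | fish = 6 words.

6


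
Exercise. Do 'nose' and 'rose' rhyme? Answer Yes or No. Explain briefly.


Rime (stressed vowel + following sounds) of 'nose': -ose = /oʊz/
Rime of 'rose': -ose = /oʊz/
/oʊz/ and /oʊz/ are the same ending sound, so the words rhyme.

Yes


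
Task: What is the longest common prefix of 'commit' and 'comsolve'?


Compare from the start: 3 characters match: 'com'. Mismatch at position 4: 'm' vs 's'.

com


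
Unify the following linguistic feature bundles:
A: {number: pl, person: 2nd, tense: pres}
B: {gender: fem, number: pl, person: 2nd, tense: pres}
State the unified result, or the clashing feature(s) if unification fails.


Compare features:
gender: A=_ vs B=fem -> unified: fem
number: A=pl vs B=pl -> unified: pl
person: A=2nd vs B=2nd -> unified: 2nd
tense: A=pres vs B=pres -> unified: pres
No clashes found.

Unified: {gender: fem, number: pl, person: 2nd, tense: pres}


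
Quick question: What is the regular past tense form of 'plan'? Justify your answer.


Apply rule: Double final consonant and add -ed. 'plan' becomes 'planned'.

planned


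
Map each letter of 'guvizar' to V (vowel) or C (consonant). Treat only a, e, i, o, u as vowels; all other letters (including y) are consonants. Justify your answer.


Letter mapping: g = C, u = V, v = C, i = V, z = C, a = V, r = C.

CVCVCVC


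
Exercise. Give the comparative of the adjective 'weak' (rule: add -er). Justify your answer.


Apply comparative formation (add -er): 'weak' -> 'weaker'.

weaker


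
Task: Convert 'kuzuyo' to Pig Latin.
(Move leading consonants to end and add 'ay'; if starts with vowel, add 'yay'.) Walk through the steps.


'kuzuyo': move consonant cluster 'k' to end and add 'ay': 'uzuyokay'.

uzuyokay


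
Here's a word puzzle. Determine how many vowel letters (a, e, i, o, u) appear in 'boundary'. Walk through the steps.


Vowels in 'boundary': o, u, a = 3 vowels.

3


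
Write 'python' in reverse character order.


Reverse 'python' character by character: 'nohtyp'.

nohtyp


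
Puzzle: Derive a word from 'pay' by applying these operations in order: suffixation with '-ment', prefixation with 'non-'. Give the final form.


Step 1: Add suffix '-ment' to 'pay' = 'payment'
Step 2: Add prefix 'non-' to 'payment' = 'nonpayment'

nonpayment


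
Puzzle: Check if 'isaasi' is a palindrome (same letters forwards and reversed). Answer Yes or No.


Forward: 'isaasi'
Reversed: 'isaasi'
They are identical.

Yes


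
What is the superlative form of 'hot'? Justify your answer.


Apply superlative formation (double final consonant, add -est): 'hot' -> 'hottest'.

hottest


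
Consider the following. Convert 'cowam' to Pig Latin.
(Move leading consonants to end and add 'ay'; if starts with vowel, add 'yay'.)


'cowam': move consonant cluster 'c' to end and add 'ay': 'owamcay'.

owamcay


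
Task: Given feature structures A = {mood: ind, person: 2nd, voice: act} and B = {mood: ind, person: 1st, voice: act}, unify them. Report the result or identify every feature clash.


Compare features:
mood: A=ind vs B=ind -> unified: ind
person: A=2nd vs B=1st -> CLASH
voice: A=act vs B=act -> unified: act
Clash detected on feature 'person' (2nd vs 1st); unification fails.

CLASH on 'person' (2nd vs 1st)


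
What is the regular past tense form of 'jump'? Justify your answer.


Apply rule: Add -ed. 'jump' becomes 'jumped'.

jumped


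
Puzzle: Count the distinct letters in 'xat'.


Unique letters in 'xat': {a, t, x} = 3 distinct letters.

3


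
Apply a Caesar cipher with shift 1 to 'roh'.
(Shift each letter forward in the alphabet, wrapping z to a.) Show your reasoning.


Shift each letter by 1: r -> s, o -> p, h -> i. Result: 'spi'.

spi


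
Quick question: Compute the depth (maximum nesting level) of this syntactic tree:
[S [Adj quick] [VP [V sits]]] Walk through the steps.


Count bracket nesting levels:
'[' at pos 0: depth = 1
'[' at pos 3: depth = 2
'[' at pos 15: depth = 2
'[' at pos 19: depth = 3
Maximum depth reached: 3

3


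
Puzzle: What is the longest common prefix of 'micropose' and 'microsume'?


Compare from the start: 5 characters match: 'micro'. Mismatch at position 6: 'p' vs 's'.

micro


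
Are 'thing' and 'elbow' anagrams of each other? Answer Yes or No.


Sorted letters of 'thing': 'ghint'
Sorted letters of 'elbow': 'below'
They do not match.

No


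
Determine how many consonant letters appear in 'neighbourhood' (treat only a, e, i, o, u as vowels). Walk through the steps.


Consonants in 'neighbourhood': n, g, h, b, r, h, d = 7 consonants.

7


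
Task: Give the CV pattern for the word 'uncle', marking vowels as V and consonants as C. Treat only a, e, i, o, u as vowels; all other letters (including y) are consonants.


Letter mapping: u = V, n = C, c = C, l = C, e = V.

VCCCV


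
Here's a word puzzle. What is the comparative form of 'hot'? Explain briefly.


Apply comparative formation (double final consonant, add -er): 'hot' -> 'hotter'.

hotter


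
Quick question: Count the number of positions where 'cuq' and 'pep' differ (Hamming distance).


Alignment:
Position 1: 'c' vs 'p' = DIFFER
Position 2: 'u' vs 'e' = DIFFER
Position 3: 'q' vs 'p' = DIFFER
Total differences: 3

3


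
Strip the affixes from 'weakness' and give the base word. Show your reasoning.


Remove suffix '-ness' from 'weakness' to get root 'weak'.

weak


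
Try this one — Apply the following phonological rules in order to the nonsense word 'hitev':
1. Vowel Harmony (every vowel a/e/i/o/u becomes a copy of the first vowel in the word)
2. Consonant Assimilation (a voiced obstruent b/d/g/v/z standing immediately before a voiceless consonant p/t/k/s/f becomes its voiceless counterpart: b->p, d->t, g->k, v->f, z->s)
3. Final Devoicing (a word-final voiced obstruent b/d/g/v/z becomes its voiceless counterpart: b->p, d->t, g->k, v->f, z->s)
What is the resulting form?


Starting form: 'hitev'
Rule 1: Vowel Harmony: all vowels become 'i' (matching first vowel). 'hitev' -> 'hitiv'
Rule 2: Consonant Assimilation: no voiced obstruent (b/d/g/v/z) stands immediately before a voiceless consonant (p/t/k/s/f). No change.
Rule 3: Final Devoicing: word-final voiced obstruent 'v' becomes voiceless 'f'. 'hitiv' -> 'hitif'
Final form: 'hitif'

hitif


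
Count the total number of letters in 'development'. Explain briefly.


Spell out 'development' and number each letter: d(1), e(2), v(3), e(4), l(5), o(6), p(7), m(8), e(9), n(10), t(11). Total: 11 letters.

11


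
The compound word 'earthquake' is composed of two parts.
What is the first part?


Split 'earthquake' into 'earth' + 'quake'. The first part is 'earth'.

earth


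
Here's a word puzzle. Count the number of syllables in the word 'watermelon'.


Break 'watermelon' into syllables: wa-ter-mel-on -> wa | ter | mel | on = 4 syllables

4 syllables


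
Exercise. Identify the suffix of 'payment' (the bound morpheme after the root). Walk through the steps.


The word 'payment' = 'pay' (root) + '-ment' (suffix). The suffix is '-ment'.

ment


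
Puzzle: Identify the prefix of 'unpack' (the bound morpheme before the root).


The word 'unpack' = 'un' (prefix) + 'pack' (root). The prefix is 'un'.

un


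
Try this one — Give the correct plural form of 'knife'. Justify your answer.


Apply rule: Change -fe to -ves. 'knife' becomes 'knives'.

knives


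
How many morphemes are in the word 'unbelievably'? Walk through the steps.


Decomposition: un- (prefix) + believe (root) + -able (suffix) + -ly (suffix) = 4 morpheme(s)

4 morphemes


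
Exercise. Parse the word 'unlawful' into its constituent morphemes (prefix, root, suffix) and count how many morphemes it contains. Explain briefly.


Step 1: Identify prefix: 'un' (meaning: not/reverse)
Step 2: Identify root: 'law'
Step 3: Identify suffix(es): 'ful'
Decomposition: un- (prefix: not/reverse) + law (root) + -ful (suffix: full of)
Total morphemes: 3

3 morphemes (un- (prefix: not/reverse) + law (root) + -ful (suffix: full of))


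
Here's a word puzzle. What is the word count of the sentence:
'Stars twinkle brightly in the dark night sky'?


Split into words: Stars | twinkle | brightly | in | the | dark | night | sky = 8 words.

8


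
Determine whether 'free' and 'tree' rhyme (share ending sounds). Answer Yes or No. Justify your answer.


Rime (stressed vowel + following sounds) of 'free': -ee = /iː/
Rime of 'tree': -ee = /iː/
/iː/ and /iː/ are the same ending sound, so the words rhyme.

Yes


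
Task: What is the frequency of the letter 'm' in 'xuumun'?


Letter 'm' in 'xuumun': found at position(s) 4 = 1 occurrence(s).

1


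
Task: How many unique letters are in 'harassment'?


Unique letters in 'harassment': {a, e, h, m, n, r, s, t} = 8 distinct letters.

8


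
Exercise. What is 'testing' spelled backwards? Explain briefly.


Reverse 'testing' character by character: 'gnitset'.

gnitset


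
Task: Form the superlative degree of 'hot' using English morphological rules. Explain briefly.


Apply superlative formation (double final consonant, add -est): 'hot' -> 'hottest'.

hottest


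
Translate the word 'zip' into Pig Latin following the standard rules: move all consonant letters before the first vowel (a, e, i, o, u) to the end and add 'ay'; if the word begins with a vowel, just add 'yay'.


'zip': move consonant cluster 'z' to end and add 'ay': 'ipzay'.

ipzay


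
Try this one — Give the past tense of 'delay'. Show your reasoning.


Apply rule: Add -ed. 'delay' becomes 'delayed'.

delayed


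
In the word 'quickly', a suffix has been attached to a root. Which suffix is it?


The word 'quickly' = 'quick' (root) + '-ly' (suffix). The suffix is '-ly'.

ly


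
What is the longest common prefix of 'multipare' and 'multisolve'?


Compare from the start: 5 characters match: 'multi'. Mismatch at position 6: 'p' vs 's'.

multi


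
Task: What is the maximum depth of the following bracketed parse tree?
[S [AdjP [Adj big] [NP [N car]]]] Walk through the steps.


Count bracket nesting levels:
'[' at pos 0: depth = 1
'[' at pos 3: depth = 2
'[' at pos 9: depth = 3
'[' at pos 19: depth = 3
'[' at pos 23: depth = 4
Maximum depth reached: 4

4


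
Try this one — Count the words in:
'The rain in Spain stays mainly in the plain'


Split into words: The | rain | in | Spain | stays | mainly | in | the | plain = 9 words.

9


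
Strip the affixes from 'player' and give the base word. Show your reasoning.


Remove suffix '-er' from 'player' to get root 'play'.

play


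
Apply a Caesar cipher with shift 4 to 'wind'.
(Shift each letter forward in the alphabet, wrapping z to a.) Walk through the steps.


Shift each letter by 4: w -> a, i -> m, n -> r, d -> h. Result: 'amrh'.

amrh


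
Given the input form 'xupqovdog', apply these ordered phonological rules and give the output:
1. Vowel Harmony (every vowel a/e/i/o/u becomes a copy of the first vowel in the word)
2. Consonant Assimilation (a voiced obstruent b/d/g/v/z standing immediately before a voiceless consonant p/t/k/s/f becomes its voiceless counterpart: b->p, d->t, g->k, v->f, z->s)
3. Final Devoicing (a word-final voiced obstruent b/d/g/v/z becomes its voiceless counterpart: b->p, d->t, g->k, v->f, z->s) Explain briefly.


Starting form: 'xupqovdog'
Rule 1: Vowel Harmony: all vowels become 'u' (matching first vowel). 'xupqovdog' -> 'xupquvdug'
Rule 2: Consonant Assimilation: no voiced obstruent (b/d/g/v/z) stands immediately before a voiceless consonant (p/t/k/s/f). No change.
Rule 3: Final Devoicing: word-final voiced obstruent 'g' becomes voiceless 'k'. 'xupquvdug' -> 'xupquvduk'
Final form: 'xupquvduk'

xupquvduk


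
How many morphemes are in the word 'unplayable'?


Decomposition: un- (prefix) + play (root) + -able (suffix) = 3 morpheme(s)

3 morphemes


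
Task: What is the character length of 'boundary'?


Spell out 'boundary' and number each letter: b(1), o(2), u(3), n(4), d(5), a(6), r(7), y(8). Total: 8 letters.

8


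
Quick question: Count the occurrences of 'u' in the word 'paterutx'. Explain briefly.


Letter 'u' in 'paterutx': found at position(s) 6 = 1 occurrence(s).

1


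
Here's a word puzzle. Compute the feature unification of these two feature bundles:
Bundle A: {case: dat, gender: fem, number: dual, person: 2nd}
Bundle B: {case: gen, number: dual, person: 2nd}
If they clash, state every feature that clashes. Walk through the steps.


Compare features:
case: A=dat vs B=gen -> CLASH
gender: A=fem vs B=_ -> unified: fem
number: A=dual vs B=dual -> unified: dual
person: A=2nd vs B=2nd -> unified: 2nd
Clash detected on feature 'case' (dat vs gen); unification fails.

CLASH on 'case' (dat vs gen)


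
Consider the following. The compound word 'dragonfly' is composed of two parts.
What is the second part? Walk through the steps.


Split 'dragonfly' into 'dragon' + 'fly'. The second part is 'fly'.

fly


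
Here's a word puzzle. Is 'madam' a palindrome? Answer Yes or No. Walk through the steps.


Forward: 'madam'
Reversed: 'madam'
They are identical.

Yes


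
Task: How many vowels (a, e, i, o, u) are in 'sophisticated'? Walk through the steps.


Vowels in 'sophisticated': o, i, i, a, e = 5 vowels.

5


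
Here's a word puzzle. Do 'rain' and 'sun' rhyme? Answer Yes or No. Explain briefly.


Rime (stressed vowel + following sounds) of 'rain': -ain = /eɪn/
Rime of 'sun': -un = /ʌn/
/eɪn/ and /ʌn/ are different ending sounds, so the words do not rhyme.

No


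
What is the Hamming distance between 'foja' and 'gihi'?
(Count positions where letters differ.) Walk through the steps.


Alignment:
Position 1: 'f' vs 'g' = DIFFER
Position 2: 'o' vs 'i' = DIFFER
Position 3: 'j' vs 'h' = DIFFER
Position 4: 'a' vs 'i' = DIFFER
Total differences: 4

4


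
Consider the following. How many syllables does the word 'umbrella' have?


Break 'umbrella' into syllables: um-brel-la -> um | brel | la = 3 syllables

3 syllables


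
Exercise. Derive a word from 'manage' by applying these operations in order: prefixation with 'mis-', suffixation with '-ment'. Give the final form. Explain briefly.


Step 1: Add prefix 'mis-' to 'manage' = 'mismanage'
Step 2: Add suffix '-ment' to 'mismanage' = 'mismanagement'

mismanagement


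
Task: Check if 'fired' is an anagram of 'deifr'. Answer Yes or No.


Sorted letters of 'fired': 'defir'
Sorted letters of 'deifr': 'defir'
They match.

Yes


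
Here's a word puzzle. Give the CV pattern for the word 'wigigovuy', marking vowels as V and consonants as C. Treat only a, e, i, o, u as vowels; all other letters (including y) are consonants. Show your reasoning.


Letter mapping: w = C, i = V, g = C, i = V, g = C, o = V, v = C, u = V, y = C.

CVCVCVCVC


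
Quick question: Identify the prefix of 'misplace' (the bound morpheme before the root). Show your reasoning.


The word 'misplace' = 'mis' (prefix) + 'place' (root). The prefix is 'mis'.

mis


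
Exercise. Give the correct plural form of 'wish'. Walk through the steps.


Apply rule: Add -es (sibilant/fricative ending). 'wish' becomes 'wishes'.

wishes


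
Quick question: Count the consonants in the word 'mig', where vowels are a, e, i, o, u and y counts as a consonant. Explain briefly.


Consonants in 'mig': m, g = 2 consonants.

2


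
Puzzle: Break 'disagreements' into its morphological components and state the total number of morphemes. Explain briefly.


Step 1: Identify prefix: 'dis' (meaning: not/apart)
Step 2: Identify root: 'agree'
Step 3: Identify suffix(es): 'ment, s'
Decomposition: dis- (prefix: not/apart) + agree (root) + -ment (suffix: action/result) + -s (plural)
Total morphemes: 4

4 morphemes (dis- (prefix: not/apart) + agree (root) + -ment (suffix: action/result) + -s (plural))


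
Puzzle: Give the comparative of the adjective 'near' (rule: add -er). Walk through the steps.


Apply comparative formation (add -er): 'near' -> 'nearer'.

nearer


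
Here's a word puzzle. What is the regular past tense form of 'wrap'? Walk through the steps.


Apply rule: Double final consonant and add -ed. 'wrap' becomes 'wrapped'.

wrapped


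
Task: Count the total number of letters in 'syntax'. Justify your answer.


Spell out 'syntax' and number each letter: s(1), y(2), n(3), t(4), a(5), x(6). Total: 6 letters.

6


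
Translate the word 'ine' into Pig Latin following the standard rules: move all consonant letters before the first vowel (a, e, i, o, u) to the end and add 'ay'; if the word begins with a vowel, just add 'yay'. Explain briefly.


'ine' starts with a vowel, so add 'yay': 'ineyay'.

ineyay


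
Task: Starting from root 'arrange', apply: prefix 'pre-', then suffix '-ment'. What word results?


Step 1: Add prefix 'pre-' to 'arrange' = 'prearrange'
Step 2: Add suffix '-ment' to 'prearrange' = 'prearrangement'

prearrangement


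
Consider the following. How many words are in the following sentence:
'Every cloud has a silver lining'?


Split into words: Every | cloud | has | a | silver | lining = 6 words.

6


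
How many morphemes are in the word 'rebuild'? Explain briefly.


Decomposition: re- (prefix) + build (root) = 2 morpheme(s)

2 morphemes


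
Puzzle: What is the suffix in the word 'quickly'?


The word 'quickly' = 'quick' (root) + '-ly' (suffix). The suffix is '-ly'.

ly


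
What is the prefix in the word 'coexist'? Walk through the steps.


The word 'coexist' = 'co' (prefix) + 'exist' (root). The prefix is 'co'.

co


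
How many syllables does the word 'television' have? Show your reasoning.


Break 'television' into syllables: tel-e-vi-sion -> tel | e | vi | sion = 4 syllables

4 syllables


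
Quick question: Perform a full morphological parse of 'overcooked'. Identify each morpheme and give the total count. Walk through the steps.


Step 1: Identify prefix: 'over' (meaning: excessively)
Step 2: Identify root: 'cook'
Step 3: Identify suffix(es): 'ed'
Decomposition: over- (prefix: excessively) + cook (root) + -ed (suffix: past)
Total morphemes: 3

3 morphemes (over- (prefix: excessively) + cook (root) + -ed (suffix: past))


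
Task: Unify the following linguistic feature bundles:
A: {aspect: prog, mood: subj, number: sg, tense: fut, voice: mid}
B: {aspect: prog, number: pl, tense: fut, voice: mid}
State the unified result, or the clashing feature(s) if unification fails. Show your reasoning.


Compare features:
aspect: A=prog vs B=prog -> unified: prog
mood: A=subj vs B=_ -> unified: subj
number: A=sg vs B=pl -> CLASH
tense: A=fut vs B=fut -> unified: fut
voice: A=mid vs B=mid -> unified: mid
Clash detected on feature 'number' (sg vs pl); unification fails.

CLASH on 'number' (sg vs pl)


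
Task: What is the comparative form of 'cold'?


Apply comparative formation (add -er): 'cold' -> 'colder'.

colder


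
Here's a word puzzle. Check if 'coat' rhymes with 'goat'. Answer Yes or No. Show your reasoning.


Rime (stressed vowel + following sounds) of 'coat': -oat = /oʊt/
Rime of 'goat': -oat = /oʊt/
/oʊt/ and /oʊt/ are the same ending sound, so the words rhyme.

Yes


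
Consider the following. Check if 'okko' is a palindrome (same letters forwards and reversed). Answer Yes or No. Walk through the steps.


Forward: 'okko'
Reversed: 'okko'
They are identical.

Yes


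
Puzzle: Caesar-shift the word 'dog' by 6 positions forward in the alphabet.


Shift each letter by 6: d -> j, o -> u, g -> m. Result: 'jum'.

jum


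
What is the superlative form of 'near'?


Apply superlative formation (add -est): 'near' -> 'nearest'.

nearest


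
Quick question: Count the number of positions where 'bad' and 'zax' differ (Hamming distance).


Alignment:
Position 1: 'b' vs 'z' = DIFFER
Position 2: 'a' vs 'a' = match
Position 3: 'd' vs 'x' = DIFFER
Total differences: 2

2


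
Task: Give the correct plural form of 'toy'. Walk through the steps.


Apply rule: Add -s. 'toy' becomes 'toys'.

toys


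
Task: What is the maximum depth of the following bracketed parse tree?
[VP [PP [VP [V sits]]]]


Count bracket nesting levels:
'[' at pos 0: depth = 1
'[' at pos 4: depth = 2
'[' at pos 8: depth = 3
'[' at pos 12: depth = 4
Maximum depth reached: 4

4


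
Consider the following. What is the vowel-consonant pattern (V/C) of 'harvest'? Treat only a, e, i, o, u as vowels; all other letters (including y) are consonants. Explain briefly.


Letter mapping: h = C, a = V, r = C, v = C, e = V, s = C, t = C.

CVCCVCC


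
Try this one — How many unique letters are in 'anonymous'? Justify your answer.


Unique letters in 'anonymous': {a, m, n, o, s, u, y} = 7 distinct letters.

7


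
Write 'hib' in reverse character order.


Reverse 'hib' character by character: 'bih'.

bih


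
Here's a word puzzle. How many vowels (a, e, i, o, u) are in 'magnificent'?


Vowels in 'magnificent': a, i, i, e = 4 vowels.

4


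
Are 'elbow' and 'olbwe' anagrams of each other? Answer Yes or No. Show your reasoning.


Sorted letters of 'elbow': 'below'
Sorted letters of 'olbwe': 'below'
They match.

Yes


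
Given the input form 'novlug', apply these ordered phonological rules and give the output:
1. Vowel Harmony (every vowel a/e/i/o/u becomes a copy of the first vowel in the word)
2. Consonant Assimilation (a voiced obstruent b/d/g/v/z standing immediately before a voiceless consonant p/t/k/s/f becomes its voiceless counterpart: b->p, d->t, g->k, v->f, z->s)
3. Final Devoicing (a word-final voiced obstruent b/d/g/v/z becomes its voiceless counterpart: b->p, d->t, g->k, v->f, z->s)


Starting form: 'novlug'
Rule 1: Vowel Harmony: all vowels become 'o' (matching first vowel). 'novlug' -> 'novlog'
Rule 2: Consonant Assimilation: no voiced obstruent (b/d/g/v/z) stands immediately before a voiceless consonant (p/t/k/s/f). No change.
Rule 3: Final Devoicing: word-final voiced obstruent 'g' becomes voiceless 'k'. 'novlog' -> 'novlok'
Final form: 'novlok'

novlok


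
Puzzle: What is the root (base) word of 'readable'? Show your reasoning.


Remove suffix '-able' from 'readable' to get root 'read'.

read


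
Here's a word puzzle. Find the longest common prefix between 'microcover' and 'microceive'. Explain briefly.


Compare from the start: 6 characters match: 'microc'. Mismatch at position 7: 'o' vs 'e'.

microc


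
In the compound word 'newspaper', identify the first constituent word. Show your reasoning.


Split 'newspaper' into 'news' + 'paper'. The first part is 'news'.

news


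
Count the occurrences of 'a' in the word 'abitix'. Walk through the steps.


Letter 'a' in 'abitix': found at position(s) 1 = 1 occurrence(s).

1


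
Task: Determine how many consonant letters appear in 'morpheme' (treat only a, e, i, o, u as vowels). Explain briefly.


Consonants in 'morpheme': m, r, p, h, m = 5 consonants.

5


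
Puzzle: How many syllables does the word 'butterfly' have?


Break 'butterfly' into syllables: but-ter-fly -> but | ter | fly = 3 syllables

3 syllables


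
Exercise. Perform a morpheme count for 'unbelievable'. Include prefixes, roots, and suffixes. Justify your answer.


Decomposition: un- (prefix) + believe (root) + -able (suffix) = 3 morpheme(s)

3 morphemes


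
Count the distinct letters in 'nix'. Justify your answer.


Unique letters in 'nix': {i, n, x} = 3 distinct letters.

3


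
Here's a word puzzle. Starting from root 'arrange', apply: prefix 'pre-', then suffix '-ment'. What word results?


Step 1: Add prefix 'pre-' to 'arrange' = 'prearrange'
Step 2: Add suffix '-ment' to 'prearrange' = 'prearrangement'

prearrangement


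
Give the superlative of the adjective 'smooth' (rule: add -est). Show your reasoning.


Apply superlative formation (add -est): 'smooth' -> 'smoothest'.

smoothest


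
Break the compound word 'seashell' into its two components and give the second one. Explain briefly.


Split 'seashell' into 'sea' + 'shell'. The second part is 'shell'.

shell
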